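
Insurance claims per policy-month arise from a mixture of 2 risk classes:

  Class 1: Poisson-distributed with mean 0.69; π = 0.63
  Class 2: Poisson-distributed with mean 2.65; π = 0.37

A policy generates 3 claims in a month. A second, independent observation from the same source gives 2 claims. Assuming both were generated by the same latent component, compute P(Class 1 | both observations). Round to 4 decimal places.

P(component k | x) = w_k·f_k(x) / marginal(x), where marginal(x) = Σ_j w_j·f_j(x).
Since both observations come from the same component, the likelihood for component k is f_k(x₁)·f_k(x₂).
  p_1 = [e^(−0.69)·0.69^3/3! = 0.027462] × [0.1194] = 0.00327897
  p_2 = [e^(−2.65)·2.65^3/3! = 0.219132] × [0.248074] = 0.054361
Unnormalised posteriors:
  w_1·p_1 = 0.63 × 0.00327897 = 0.00206575
  w_2·p_2 = 0.37 × 0.054361 = 0.0201136
Evidence: 0.00206575 + 0.0201136 = 0.0221793
So the posterior for Class 1 is 0.00206575 / 0.0221793 ≈ 0.0931.

0.0931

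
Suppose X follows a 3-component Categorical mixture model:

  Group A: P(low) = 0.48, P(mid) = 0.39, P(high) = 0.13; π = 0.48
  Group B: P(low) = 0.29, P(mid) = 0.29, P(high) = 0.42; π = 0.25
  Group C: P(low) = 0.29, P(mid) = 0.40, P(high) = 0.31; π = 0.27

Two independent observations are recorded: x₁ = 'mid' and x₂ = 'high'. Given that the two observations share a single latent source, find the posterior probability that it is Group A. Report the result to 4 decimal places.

Apply Bayes' rule: the posterior for each component is proportional to its prior times its likelihood at x.
Since both observations come from the same component, the likelihood for component k is f_k(x₁)·f_k(x₂).
  f_A = [0.39] × [0.13] = 0.0507
  f_B = [0.29] × [0.42] = 0.1218
  f_C = [0.4] × [0.31] = 0.124
Multiply by the mixture weights:
  P(Z=A)·f_A = 0.48 × 0.0507 = 0.024336
  P(Z=B)·f_B = 0.25 × 0.1218 = 0.03045
  P(Z=C)·f_C = 0.27 × 0.124 = 0.03348
Denominator: 0.024336 + 0.03045 + 0.03348 = 0.088266
Responsibility of Group A: 0.024336 / 0.088266 ≈ 0.2757

0.2757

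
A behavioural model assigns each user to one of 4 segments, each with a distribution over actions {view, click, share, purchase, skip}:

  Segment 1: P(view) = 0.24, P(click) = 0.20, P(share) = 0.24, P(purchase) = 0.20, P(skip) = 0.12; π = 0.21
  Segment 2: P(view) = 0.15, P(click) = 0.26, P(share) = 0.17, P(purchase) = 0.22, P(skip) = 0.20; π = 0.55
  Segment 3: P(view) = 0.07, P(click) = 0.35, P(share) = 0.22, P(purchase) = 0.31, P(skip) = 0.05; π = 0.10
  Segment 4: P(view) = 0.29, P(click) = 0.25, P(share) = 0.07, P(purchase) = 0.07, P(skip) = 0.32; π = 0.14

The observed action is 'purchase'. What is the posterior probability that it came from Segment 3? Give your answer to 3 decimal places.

0.152

By Bayes' theorem, P(k | x) = w_k f_k(x) / Σ_j w_j f_j(x).
Categorical probabilities:
  L_1 = 0.2
  L_2 = 0.22
  L_3 = 0.31
  L_4 = 0.07
Weight by the priors:
  w_1·L_1 = 0.21 × 0.2 = 0.042
  w_2·L_2 = 0.55 × 0.22 = 0.121
  w_3·L_3 = 0.10 × 0.31 = 0.031
  w_4·L_4 = 0.14 × 0.07 = 0.0098
Normaliser: 0.042 + 0.121 + 0.031 + 0.0098 = 0.2038
So the posterior for Segment 3 is 0.031 / 0.2038 ≈ 0.152.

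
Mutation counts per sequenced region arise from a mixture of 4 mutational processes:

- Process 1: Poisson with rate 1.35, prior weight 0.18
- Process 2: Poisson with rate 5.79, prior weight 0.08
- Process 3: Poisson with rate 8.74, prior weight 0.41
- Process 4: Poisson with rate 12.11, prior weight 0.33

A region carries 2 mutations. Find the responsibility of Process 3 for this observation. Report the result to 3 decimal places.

0.051

By Bayes' theorem, P(k | x) = π_k f_k(x) / Σ_j π_j f_j(x).
Evaluate each component's likelihood at the observed value:
  f_1 = e^(−1.35)·1.35^2/2! = 0.236233
  f_2 = e^(−5.79)·5.79^2/2! = 0.0512581
  f_3 = e^(−8.74)·8.74^2/2! = 0.00611307
  f_4 = e^(−12.11)·12.11^2/2! = 0.000403601
Unnormalised posteriors:
  π_1·f_1 = 0.18 × 0.236233 = 0.0425219
  π_2·f_2 = 0.08 × 0.0512581 = 0.00410064
  π_3·f_3 = 0.41 × 0.00611307 = 0.00250636
  π_4·f_4 = 0.33 × 0.000403601 = 0.000133188
Sum: 0.0425219 + 0.00410064 + 0.00250636 + 0.000133188 = 0.0492621
P(Process 3 | x) = 0.00250636 / 0.0492621 ≈ 0.051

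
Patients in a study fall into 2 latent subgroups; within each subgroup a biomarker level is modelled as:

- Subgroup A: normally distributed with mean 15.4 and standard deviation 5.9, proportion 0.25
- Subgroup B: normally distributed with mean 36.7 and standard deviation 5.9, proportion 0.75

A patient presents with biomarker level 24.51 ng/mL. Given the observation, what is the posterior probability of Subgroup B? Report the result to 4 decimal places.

Posterior ∝ prior × likelihood, so P(k | x) ∝ w_k f_k(x); normalise over all components.
Component likelihoods at x = 24.51 ng/mL:
  f_A = (1/(5.9·√(2π)))·exp(−(24.51−15.4)²/(2·5.9²)) = 0.067617·exp(-1.19207) = 0.020528
  f_B = (1/(5.9·√(2π)))·exp(−(24.51−36.7)²/(2·5.9²)) = 0.067617·exp(-2.13439) = 0.00800028
Unnormalised posteriors:
  w_A·f_A = 0.25 × 0.020528 = 0.00513201
  w_B·f_B = 0.75 × 0.00800028 = 0.00600021
Marginal: 0.00513201 + 0.00600021 = 0.0111322
So the posterior for Subgroup B is 0.00600021 / 0.0111322 ≈ 0.5390.

0.5390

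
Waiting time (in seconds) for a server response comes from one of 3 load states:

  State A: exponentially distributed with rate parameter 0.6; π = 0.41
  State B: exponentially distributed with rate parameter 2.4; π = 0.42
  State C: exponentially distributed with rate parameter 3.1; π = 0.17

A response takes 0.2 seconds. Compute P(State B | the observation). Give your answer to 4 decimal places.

Posterior ∝ prior × likelihood, so P(k | x) ∝ π_k f_k(x); normalise over all components.
Evaluate each component's likelihood at the observed value:
  f_A = 0.532152
  f_B = 1.48508
  f_C = 1.66763
Prior × likelihood for each component:
  π_A·f_A = 0.41 × 0.532152 = 0.218182
  π_B·f_B = 0.42 × 1.48508 = 0.623734
  π_C·f_C = 0.17 × 1.66763 = 0.283497
Denominator: 0.218182 + 0.623734 + 0.283497 = 1.12541
P(State B | the observation) = 0.623734 / 1.12541 ≈ 0.5542

0.5542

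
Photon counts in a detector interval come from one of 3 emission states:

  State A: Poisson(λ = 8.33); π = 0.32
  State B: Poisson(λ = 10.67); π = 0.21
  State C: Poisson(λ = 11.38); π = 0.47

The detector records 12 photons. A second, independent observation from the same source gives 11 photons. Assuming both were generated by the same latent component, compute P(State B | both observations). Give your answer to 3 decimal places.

The responsibility of component k is P(Z=k) f_k(x) divided by Σ_j P(Z=j) f_j(x).
Since both observations come from the same component, the likelihood for component k is f_k(x₁)·f_k(x₂).
  f_A = [0.0561992] × [0.0809592] = 0.00454984
  f_B = [0.105612] × [0.118777] = 0.0125443
  f_C = [0.112486] × [0.118615] = 0.0133425
Unnormalised posteriors:
  P(Z=A)·f_A = 0.32 × 0.00454984 = 0.00145595
  P(Z=B)·f_B = 0.21 × 0.0125443 = 0.00263429
  P(Z=C)·f_C = 0.47 × 0.0133425 = 0.00627097
Denominator: 0.00145595 + 0.00263429 + 0.00627097 = 0.0103612
P(State B | x₁,x₂) = 0.00263429 / 0.0103612 ≈ 0.254

0.254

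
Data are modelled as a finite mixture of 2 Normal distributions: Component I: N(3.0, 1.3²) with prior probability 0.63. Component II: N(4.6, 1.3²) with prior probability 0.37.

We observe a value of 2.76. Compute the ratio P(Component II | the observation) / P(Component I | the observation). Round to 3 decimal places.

0.219

The posterior odds equal the prior odds times the likelihood ratio: (w_i/w_j)·(f_i(x)/f_j(x)).
Evaluate each component's likelihood at the observed value:
  L_I = 0.301693
  L_II = 0.112707
Odds = (0.37/0.63) × (0.112707/0.301693) = 0.587302 × 0.373583 ≈ 0.219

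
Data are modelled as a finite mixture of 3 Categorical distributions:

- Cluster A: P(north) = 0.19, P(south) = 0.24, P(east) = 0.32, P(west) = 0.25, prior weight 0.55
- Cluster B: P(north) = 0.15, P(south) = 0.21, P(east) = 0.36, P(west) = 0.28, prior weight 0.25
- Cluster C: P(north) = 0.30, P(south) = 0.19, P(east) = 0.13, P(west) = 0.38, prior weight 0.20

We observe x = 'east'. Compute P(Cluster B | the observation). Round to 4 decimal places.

0.3082

P(component k | x) = π_k·f_k(x) / marginal(x), where marginal(x) = Σ_j π_j·f_j(x).
Categorical probabilities:
  f_A = 0.32
  f_B = 0.36
  f_C = 0.13
Weight by the priors:
  π_A·f_A = 0.55 × 0.32 = 0.176
  π_B·f_B = 0.25 × 0.36 = 0.09
  π_C·f_C = 0.20 × 0.13 = 0.026
Denominator: 0.176 + 0.09 + 0.026 = 0.292
So the posterior for Cluster B is 0.09 / 0.292 ≈ 0.3082.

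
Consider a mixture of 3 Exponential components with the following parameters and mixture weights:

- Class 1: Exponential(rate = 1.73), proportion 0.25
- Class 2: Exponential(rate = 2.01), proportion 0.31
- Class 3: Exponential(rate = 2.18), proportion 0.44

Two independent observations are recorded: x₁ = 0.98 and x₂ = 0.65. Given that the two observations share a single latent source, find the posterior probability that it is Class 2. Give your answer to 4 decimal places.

Apply Bayes' rule: the posterior for each component is proportional to its prior times its likelihood at x.
Since both observations come from the same component, the likelihood for component k is f_k(x₁)·f_k(x₂).
  p_1 = [0.3175] × [0.56193] = 0.178412
  p_2 = [0.280364] × [0.54424] = 0.152585
  p_3 = [0.257413] × [0.52852] = 0.136048
Multiply by the mixture weights:
  w_1·p_1 = 0.25 × 0.178412 = 0.0446031
  w_2·p_2 = 0.31 × 0.152585 = 0.0473015
  w_3·p_3 = 0.44 × 0.136048 = 0.059861
Marginal: 0.0446031 + 0.0473015 + 0.059861 = 0.151766
So the posterior for Class 2 is 0.0473015 / 0.151766 ≈ 0.3117.

0.3117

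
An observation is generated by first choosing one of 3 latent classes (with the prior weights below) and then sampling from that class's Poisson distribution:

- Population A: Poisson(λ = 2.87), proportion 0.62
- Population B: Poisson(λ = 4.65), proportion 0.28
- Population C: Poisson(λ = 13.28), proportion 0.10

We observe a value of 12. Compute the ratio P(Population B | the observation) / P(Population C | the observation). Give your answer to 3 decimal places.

Posterior odds = (P(Z=i) f_i(x)) / (P(Z=j) f_j(x)); the normalising sum cancels.
Evaluate each component's likelihood at the observed value:
  p_A = 3.69675e-05
  p_B = 0.00204
  p_C = 0.107302
Posterior odds = (P(Z=B)·p_B) / (P(Z=C)·p_C) = (0.28·0.00204) / (0.10·0.107302) = 0.000571199 / 0.0107302 ≈ 0.053

0.053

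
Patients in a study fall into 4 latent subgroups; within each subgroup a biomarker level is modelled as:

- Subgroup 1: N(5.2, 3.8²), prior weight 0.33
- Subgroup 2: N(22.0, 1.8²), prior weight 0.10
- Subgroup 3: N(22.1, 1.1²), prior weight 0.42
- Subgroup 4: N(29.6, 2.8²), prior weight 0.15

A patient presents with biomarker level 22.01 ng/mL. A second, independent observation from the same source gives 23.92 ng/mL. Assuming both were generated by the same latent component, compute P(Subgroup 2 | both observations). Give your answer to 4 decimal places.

0.1655

By Bayes' theorem, P(k | x) = P(Z=k) f_k(x) / Σ_j P(Z=j) f_j(x).
Since both observations come from the same component, the likelihood for component k is f_k(x₁)·f_k(x₂).
  L_1 = [(1/(3.8·√(2π)))·exp(−(22.01−5.2)²/(2·3.8²)) = 0.104985·exp(-9.78449) = 5.91257e-06] × [5.63988e-07] = 3.33462e-12
  L_2 = [(1/(1.8·√(2π)))·exp(−(22.01−22.0)²/(2·1.8²)) = 0.221635·exp(-0.00002) = 0.221631] × [0.125479] = 0.0278101
  L_3 = [(1/(1.1·√(2π)))·exp(−(22.01−22.1)²/(2·1.1²)) = 0.362675·exp(-0.00335) = 0.361463] × [0.0922725] = 0.0333531
  L_4 = [(1/(2.8·√(2π)))·exp(−(22.01−29.6)²/(2·2.8²)) = 0.142479·exp(-3.67399) = 0.00361543] × [0.0182041] = 6.58157e-05
Weight by the priors:
  P(Z=1)·L_1 = 0.33 × 3.33462e-12 = 1.10042e-12
  P(Z=2)·L_2 = 0.10 × 0.0278101 = 0.00278101
  P(Z=3)·L_3 = 0.42 × 0.0333531 = 0.0140083
  P(Z=4)·L_4 = 0.15 × 6.58157e-05 = 9.87235e-06
Evidence: 1.10042e-12 + 0.00278101 + 0.0140083 + 9.87235e-06 = 0.0167992
Responsibility of Subgroup 2: 0.00278101 / 0.0167992 ≈ 0.1655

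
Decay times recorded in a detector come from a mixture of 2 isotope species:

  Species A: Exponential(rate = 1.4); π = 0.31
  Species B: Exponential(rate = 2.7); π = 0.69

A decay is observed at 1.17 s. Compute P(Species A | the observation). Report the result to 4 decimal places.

0.5160

P(component k | x) = P(Z=k)·f_k(x) / marginal(x), where marginal(x) = Σ_j P(Z=j)·f_j(x).
Component likelihoods at x = 1.17 s:
  L_A = 1.4·e^(−1.4·1.17) = 1.4·e^(−1.6380) = 0.272116
  L_B = 2.7·e^(−2.7·1.17) = 2.7·e^(−3.1590) = 0.114664
Multiply by the mixture weights:
  P(Z=A)·L_A = 0.31 × 0.272116 = 0.0843559
  P(Z=B)·L_B = 0.69 × 0.114664 = 0.0791182
Denominator: 0.0843559 + 0.0791182 = 0.163474
P(Species A | data) ≈ 0.5160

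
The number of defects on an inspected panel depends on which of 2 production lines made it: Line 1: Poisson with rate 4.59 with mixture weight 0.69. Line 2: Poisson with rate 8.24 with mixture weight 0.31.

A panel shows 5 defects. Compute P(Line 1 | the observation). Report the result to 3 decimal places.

0.821

By Bayes' theorem, P(k | x) = P(Z=k) f_k(x) / Σ_j P(Z=j) f_j(x).
Component likelihoods at x = 5 defects:
  L_1 = e^(−4.59)·4.59^5/5! = 0.172374
  L_2 = e^(−8.24)·8.24^5/5! = 0.083535
Multiply by the mixture weights:
  P(Z=1)·L_1 = 0.69 × 0.172374 = 0.118938
  P(Z=2)·L_2 = 0.31 × 0.083535 = 0.0258958
Evidence: 0.118938 + 0.0258958 = 0.144834
Responsibility of Line 1: 0.118938 / 0.144834 ≈ 0.821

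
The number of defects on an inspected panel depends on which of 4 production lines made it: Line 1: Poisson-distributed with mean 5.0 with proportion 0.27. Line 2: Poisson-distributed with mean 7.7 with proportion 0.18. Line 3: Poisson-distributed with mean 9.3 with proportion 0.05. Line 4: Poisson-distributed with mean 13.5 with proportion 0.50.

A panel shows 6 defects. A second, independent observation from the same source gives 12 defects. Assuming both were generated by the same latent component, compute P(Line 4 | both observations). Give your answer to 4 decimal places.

By Bayes' theorem, P(k | x) = w_k f_k(x) / Σ_j w_j f_j(x).
Since both observations come from the same component, the likelihood for component k is f_k(x₁)·f_k(x₂).
  L_1 = [e^(−5.0)·5.0^6/6! = 0.146223] × [0.00343424] = 0.000502164
  L_2 = [e^(−7.7)·7.7^6/6! = 0.131082] × [0.0410662] = 0.00538305
  L_3 = [e^(−9.3)·9.3^6/6! = 0.0821536] × [0.079895] = 0.00656366
  L_4 = [e^(−13.5)·13.5^6/6! = 0.0115264] × [0.10488] = 0.00120889
Unnormalised posteriors:
  w_1·L_1 = 0.27 × 0.000502164 = 0.000135584
  w_2·L_2 = 0.18 × 0.00538305 = 0.000968949
  w_3·L_3 = 0.05 × 0.00656366 = 0.000328183
  w_4·L_4 = 0.50 × 0.00120889 = 0.000604446
Sum: 0.000135584 + 0.000968949 + 0.000328183 + 0.000604446 = 0.00203716
P(Line 4 | x) = 0.000604446 / 0.00203716 ≈ 0.2967

0.2967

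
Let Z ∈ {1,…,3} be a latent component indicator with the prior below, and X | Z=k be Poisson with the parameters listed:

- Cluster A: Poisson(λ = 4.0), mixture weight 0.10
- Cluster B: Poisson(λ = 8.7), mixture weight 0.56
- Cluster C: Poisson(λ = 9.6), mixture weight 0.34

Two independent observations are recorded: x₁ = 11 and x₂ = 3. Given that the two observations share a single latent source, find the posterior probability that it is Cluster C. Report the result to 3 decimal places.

0.277

Posterior ∝ prior × likelihood, so P(k | x) ∝ π_k f_k(x); normalise over all components.
Since both observations come from the same component, the likelihood for component k is f_k(x₁)·f_k(x₂).
  L_A = [e^(−4.0)·4.0^11/11! = 0.00192454] × [0.195367] = 0.000375991
  L_B = [e^(−8.7)·8.7^11/11! = 0.0901974] × [0.0182829] = 0.00164907
  L_C = [e^(−9.6)·9.6^11/11! = 0.108293] × [0.00998701] = 0.00108152
Unnormalised posteriors:
  π_A·L_A = 0.10 × 0.000375991 = 3.75991e-05
  π_B·L_B = 0.56 × 0.00164907 = 0.000923478
  π_C·L_C = 0.34 × 0.00108152 = 0.000367718
Marginal: 3.75991e-05 + 0.000923478 + 0.000367718 = 0.0013288
P(Cluster C | data) = 0.000367718 / 0.0013288 ≈ 0.277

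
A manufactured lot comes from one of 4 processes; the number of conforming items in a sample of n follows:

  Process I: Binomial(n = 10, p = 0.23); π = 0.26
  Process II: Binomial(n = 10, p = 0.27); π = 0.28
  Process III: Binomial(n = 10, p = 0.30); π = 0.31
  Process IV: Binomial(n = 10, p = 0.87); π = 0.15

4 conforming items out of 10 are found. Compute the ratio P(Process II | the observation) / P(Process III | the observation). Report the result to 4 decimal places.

The posterior odds equal the prior odds times the likelihood ratio: (w_i/w_j)·(f_i(x)/f_j(x)).
Component likelihoods at x = 4 conforming items out of 10:
  p_I = C(10,4)·0.23^4·0.77^6 = 210·0.00279841·0.208422 = 0.122483
  p_II = C(10,4)·0.27^4·0.73^6 = 210·0.00531441·0.151334 = 0.168893
  p_III = C(10,4)·0.30^4·0.70^6 = 210·0.0081·0.117649 = 0.200121
  p_IV = C(10,4)·0.87^4·0.13^6 = 210·0.572898·4.82681e-06 = 0.000580706
Posterior odds = (w_II·p_II) / (w_III·p_III) = (0.28·0.168893) / (0.31·0.200121) = 0.04729 / 0.0620375 ≈ 0.7623

0.7623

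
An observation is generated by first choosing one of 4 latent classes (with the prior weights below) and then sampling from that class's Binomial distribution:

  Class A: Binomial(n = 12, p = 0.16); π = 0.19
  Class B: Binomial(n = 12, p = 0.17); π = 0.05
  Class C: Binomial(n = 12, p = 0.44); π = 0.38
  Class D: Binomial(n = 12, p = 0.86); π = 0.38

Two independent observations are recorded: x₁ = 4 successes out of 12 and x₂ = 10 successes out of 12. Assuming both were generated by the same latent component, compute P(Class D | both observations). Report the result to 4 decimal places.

Posterior ∝ prior × likelihood, so P(k | x) ∝ π_k f_k(x); normalise over all components.
Since both observations come from the same component, the likelihood for component k is f_k(x₁)·f_k(x₂).
  L_A = [C(12,4)·0.16^4·0.84^8 = 495·0.00065536·0.247876 = 0.0804117] × [5.12038e-07] = 4.11739e-08
  L_B = [C(12,4)·0.17^4·0.83^8 = 495·0.00083521·0.225229 = 0.0931163] × [9.1662e-07] = 8.53522e-08
  L_C = [C(12,4)·0.44^4·0.56^8 = 495·0.037481·0.00967173 = 0.17944] × [0.0056292] = 0.00101011
  L_D = [C(12,4)·0.86^4·0.14^8 = 495·0.547008·1.47579e-07 = 3.99598e-05] × [0.286276] = 1.14395e-05
Weight by the priors:
  π_A·L_A = 0.19 × 4.11739e-08 = 7.82304e-09
  π_B·L_B = 0.05 × 8.53522e-08 = 4.26761e-09
  π_C·L_C = 0.38 × 0.00101011 = 0.00038384
  π_D·L_D = 0.38 × 1.14395e-05 = 4.34702e-06
Evidence: 7.82304e-09 + 4.26761e-09 + 0.00038384 + 4.34702e-06 = 0.000388199
P(Class D | x₁, x₂) ≈ 0.0112

0.0112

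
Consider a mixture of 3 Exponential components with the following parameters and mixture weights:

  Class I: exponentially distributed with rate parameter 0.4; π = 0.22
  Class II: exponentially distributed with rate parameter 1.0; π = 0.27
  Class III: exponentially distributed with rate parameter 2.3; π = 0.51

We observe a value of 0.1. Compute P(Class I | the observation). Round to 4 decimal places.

Apply Bayes' rule: the posterior for each component is proportional to its prior times its likelihood at x.
Evaluate each component's likelihood at the observed value:
  L_I = 0.4·e^(−0.4·0.1) = 0.4·e^(−0.0400) = 0.384316
  L_II = 1.0·e^(−1.0·0.1) = 1.0·e^(−0.1000) = 0.904837
  L_III = 2.3·e^(−2.3·0.1) = 2.3·e^(−0.2300) = 1.82743
Unnormalised posteriors:
  P(Z=I)·L_I = 0.22 × 0.384316 = 0.0845495
  P(Z=II)·L_II = 0.27 × 0.904837 = 0.244306
  P(Z=III)·L_III = 0.51 × 1.82743 = 0.931988
Marginal: 0.0845495 + 0.244306 + 0.931988 = 1.26084
So the posterior for Class I is 0.0845495 / 1.26084 ≈ 0.0671.

0.0671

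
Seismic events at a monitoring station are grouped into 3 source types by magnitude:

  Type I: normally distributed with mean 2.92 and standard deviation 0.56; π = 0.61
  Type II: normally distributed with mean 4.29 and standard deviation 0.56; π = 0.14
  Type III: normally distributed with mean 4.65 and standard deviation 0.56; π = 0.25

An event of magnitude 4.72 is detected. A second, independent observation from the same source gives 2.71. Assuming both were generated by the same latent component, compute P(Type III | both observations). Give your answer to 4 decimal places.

Posterior ∝ prior × likelihood, so P(k | x) ∝ π_k f_k(x); normalise over all components.
Since both observations come from the same component, the likelihood for component k is f_k(x₁)·f_k(x₂).
  L_I = [(1/(0.56·√(2π)))·exp(−(4.72−2.92)²/(2·0.56²)) = 0.712397·exp(-5.16582) = 0.00406665] × [0.664027] = 0.00270036
  L_II = [(1/(0.56·√(2π)))·exp(−(4.72−4.29)²/(2·0.56²)) = 0.712397·exp(-0.29480) = 0.530507] × [0.0133085] = 0.00706027
  L_III = [(1/(0.56·√(2π)))·exp(−(4.72−4.65)²/(2·0.56²)) = 0.712397·exp(-0.00781) = 0.706853] × [0.00176473] = 0.0012474
Weight by the priors:
  π_I·L_I = 0.61 × 0.00270036 = 0.00164722
  π_II·L_II = 0.14 × 0.00706027 = 0.000988438
  π_III·L_III = 0.25 × 0.0012474 = 0.000311851
Marginal: 0.00164722 + 0.000988438 + 0.000311851 = 0.00294751
Responsibility of Type III: 0.000311851 / 0.00294751 ≈ 0.1058

0.1058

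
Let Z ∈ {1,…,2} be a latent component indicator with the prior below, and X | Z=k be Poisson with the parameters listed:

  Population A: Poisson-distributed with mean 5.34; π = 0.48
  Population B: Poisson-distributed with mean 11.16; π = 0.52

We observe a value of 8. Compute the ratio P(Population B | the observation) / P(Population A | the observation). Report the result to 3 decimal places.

1.170

Posterior odds = (P(Z=i) f_i(x)) / (P(Z=j) f_j(x)); the normalising sum cancels.
Evaluate each component's likelihood at the observed value:
  L_A = 0.0786461
  L_B = 0.0849311
Posterior odds = (P(Z=B)·L_B) / (P(Z=A)·L_A) = (0.52·0.0849311) / (0.48·0.0786461) = 0.0441642 / 0.0377501 ≈ 1.170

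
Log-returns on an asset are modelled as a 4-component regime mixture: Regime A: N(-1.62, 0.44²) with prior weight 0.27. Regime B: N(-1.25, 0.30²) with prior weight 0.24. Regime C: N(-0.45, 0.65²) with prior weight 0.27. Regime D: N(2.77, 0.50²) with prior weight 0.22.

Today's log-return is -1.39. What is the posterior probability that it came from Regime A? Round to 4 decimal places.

The responsibility of component k is π_k f_k(x) divided by Σ_j π_j f_j(x).
Normal densities:
  f_A = (1/(0.44·√(2π)))·exp(−(-1.39−-1.62)²/(2·0.44²)) = 0.906687·exp(-0.13662) = 0.790903
  f_B = (1/(0.30·√(2π)))·exp(−(-1.39−-1.25)²/(2·0.30²)) = 1.329808·exp(-0.10889) = 1.19261
  f_C = (1/(0.65·√(2π)))·exp(−(-1.39−-0.45)²/(2·0.65²)) = 0.613757·exp(-1.04568) = 0.215707
  f_D = (1/(0.50·√(2π)))·exp(−(-1.39−2.77)²/(2·0.50²)) = 0.797885·exp(-34.61120) = 7.42142e-16
Multiply by the mixture weights:
  π_A·f_A = 0.27 × 0.790903 = 0.213544
  π_B·f_B = 0.24 × 1.19261 = 0.286227
  π_C·f_C = 0.27 × 0.215707 = 0.0582408
  π_D·f_D = 0.22 × 7.42142e-16 = 1.63271e-16
Normaliser: 0.213544 + 0.286227 + 0.0582408 + 1.63271e-16 = 0.558011
P(Regime A | the observation) = 0.213544 / 0.558011 ≈ 0.3827

0.3827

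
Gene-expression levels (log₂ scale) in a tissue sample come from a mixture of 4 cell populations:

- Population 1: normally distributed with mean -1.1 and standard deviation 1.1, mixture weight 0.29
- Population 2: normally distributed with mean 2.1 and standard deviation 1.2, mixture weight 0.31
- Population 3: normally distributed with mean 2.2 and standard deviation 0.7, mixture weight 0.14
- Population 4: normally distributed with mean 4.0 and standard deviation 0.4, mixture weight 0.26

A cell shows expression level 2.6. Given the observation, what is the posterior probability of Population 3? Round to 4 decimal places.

0.4153

Posterior ∝ prior × likelihood, so P(k | x) ∝ w_k f_k(x); normalise over all components.
Evaluate each component's likelihood at the observed value:
  p_1 = 0.00126678
  p_2 = 0.30481
  p_3 = 0.484068
  p_4 = 0.00218171
Unnormalised posteriors:
  w_1·p_1 = 0.29 × 0.00126678 = 0.000367367
  w_2·p_2 = 0.31 × 0.30481 = 0.0944912
  w_3·p_3 = 0.14 × 0.484068 = 0.0677696
  w_4·p_4 = 0.26 × 0.00218171 = 0.000567244
Denominator: 0.000367367 + 0.0944912 + 0.0677696 + 0.000567244 = 0.163195
So the posterior for Population 3 is 0.0677696 / 0.163195 ≈ 0.4153.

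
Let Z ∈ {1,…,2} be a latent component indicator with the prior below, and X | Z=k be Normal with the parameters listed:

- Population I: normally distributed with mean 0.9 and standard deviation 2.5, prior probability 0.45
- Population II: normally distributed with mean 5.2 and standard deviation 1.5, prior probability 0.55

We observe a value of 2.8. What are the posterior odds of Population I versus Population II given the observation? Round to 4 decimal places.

1.3227

Posterior odds = (π_i f_i(x)) / (π_j f_j(x)); the normalising sum cancels.
Evaluate each component's likelihood at the observed value:
  L_I = 0.119549
  L_II = 0.0739472
Odds = (0.45/0.55) × (0.119549/0.0739472) = 0.818182 × 1.61668 ≈ 1.3227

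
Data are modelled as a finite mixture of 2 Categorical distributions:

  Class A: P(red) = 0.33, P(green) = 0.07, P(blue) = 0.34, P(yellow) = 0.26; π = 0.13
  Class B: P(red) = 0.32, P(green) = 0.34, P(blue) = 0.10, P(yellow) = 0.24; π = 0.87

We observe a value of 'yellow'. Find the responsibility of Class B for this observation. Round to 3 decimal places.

P(component k | x) = π_k·f_k(x) / marginal(x), where marginal(x) = Σ_j π_j·f_j(x).
Evaluate each component's likelihood at the observed value:
  p_A = 0.26
  p_B = 0.24
Multiply by the mixture weights:
  π_A·p_A = 0.13 × 0.26 = 0.0338
  π_B·p_B = 0.87 × 0.24 = 0.2088
Evidence: 0.0338 + 0.2088 = 0.2426
P(Class B | x) = 0.2088 / 0.2426 ≈ 0.861

0.861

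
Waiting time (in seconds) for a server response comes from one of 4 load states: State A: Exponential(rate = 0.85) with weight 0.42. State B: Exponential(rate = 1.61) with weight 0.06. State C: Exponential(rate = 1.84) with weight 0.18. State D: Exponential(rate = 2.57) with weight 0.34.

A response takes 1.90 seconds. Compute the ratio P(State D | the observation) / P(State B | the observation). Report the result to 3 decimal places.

Posterior odds = (π_i f_i(x)) / (π_j f_j(x)); the normalising sum cancels.
Component likelihoods at x = 1.90 seconds:
  L_A = 0.85·e^(−0.85·1.90) = 0.85·e^(−1.6150) = 0.169057
  L_B = 1.61·e^(−1.61·1.90) = 1.61·e^(−3.0590) = 0.0755647
  L_C = 1.84·e^(−1.84·1.90) = 1.84·e^(−3.4960) = 0.0557859
  L_D = 2.57·e^(−2.57·1.90) = 2.57·e^(−4.8830) = 0.0194658
Odds = (0.34/0.06) × (0.0194658/0.0755647) = 5.66667 × 0.257605 ≈ 1.460

1.460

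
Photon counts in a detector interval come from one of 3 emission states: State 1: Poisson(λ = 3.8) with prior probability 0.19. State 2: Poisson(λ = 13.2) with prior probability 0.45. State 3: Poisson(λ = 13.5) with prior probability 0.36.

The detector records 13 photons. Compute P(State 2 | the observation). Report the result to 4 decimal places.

Apply Bayes' rule: the posterior for each component is proportional to its prior times its likelihood at x.
Poisson probabilities:
  f_1 = e^(−3.8)·3.8^13/13! = 0.000123762
  f_2 = e^(−13.2)·13.2^13/13! = 0.109773
  f_3 = e^(−13.5)·13.5^13/13! = 0.108914
Multiply by the mixture weights:
  P(Z=1)·f_1 = 0.19 × 0.000123762 = 2.35148e-05
  P(Z=2)·f_2 = 0.45 × 0.109773 = 0.0493976
  P(Z=3)·f_3 = 0.36 × 0.108914 = 0.039209
Denominator: 2.35148e-05 + 0.0493976 + 0.039209 = 0.0886301
P(State 2 | the observation) = 0.0493976 / 0.0886301 ≈ 0.5573

0.5573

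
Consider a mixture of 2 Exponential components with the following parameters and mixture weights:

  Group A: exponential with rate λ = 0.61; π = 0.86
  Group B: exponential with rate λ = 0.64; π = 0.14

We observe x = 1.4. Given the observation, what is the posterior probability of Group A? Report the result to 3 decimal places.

0.859

The responsibility of component k is P(Z=k) f_k(x) divided by Σ_j P(Z=j) f_j(x).
Evaluate each component's likelihood at the observed value:
  p_A = 0.61·e^(−0.61·1.4) = 0.61·e^(−0.8540) = 0.259682
  p_B = 0.64·e^(−0.64·1.4) = 0.64·e^(−0.8960) = 0.261247
Prior × likelihood for each component:
  P(Z=A)·p_A = 0.86 × 0.259682 = 0.223327
  P(Z=B)·p_B = 0.14 × 0.261247 = 0.0365746
Marginal: 0.223327 + 0.0365746 = 0.259901
So the posterior for Group A is 0.223327 / 0.259901 ≈ 0.859.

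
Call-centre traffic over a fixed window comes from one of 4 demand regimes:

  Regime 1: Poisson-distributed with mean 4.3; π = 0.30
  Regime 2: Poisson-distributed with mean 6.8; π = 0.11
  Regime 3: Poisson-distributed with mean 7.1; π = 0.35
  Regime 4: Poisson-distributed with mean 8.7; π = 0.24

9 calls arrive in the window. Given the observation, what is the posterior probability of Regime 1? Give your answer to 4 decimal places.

By Bayes' theorem, P(k | x) = π_k f_k(x) / Σ_j π_j f_j(x).
Poisson probabilities:
  p_1 = 0.0187926
  p_2 = 0.0954146
  p_3 = 0.104249
  p_4 = 0.131084
Multiply by the mixture weights:
  π_1·p_1 = 0.30 × 0.0187926 = 0.00563778
  π_2·p_2 = 0.11 × 0.0954146 = 0.0104956
  π_3·p_3 = 0.35 × 0.104249 = 0.0364871
  π_4·p_4 = 0.24 × 0.131084 = 0.0314601
Normaliser: 0.00563778 + 0.0104956 + 0.0364871 + 0.0314601 = 0.0840805
P(Regime 1 | x) ≈ 0.0671

0.0671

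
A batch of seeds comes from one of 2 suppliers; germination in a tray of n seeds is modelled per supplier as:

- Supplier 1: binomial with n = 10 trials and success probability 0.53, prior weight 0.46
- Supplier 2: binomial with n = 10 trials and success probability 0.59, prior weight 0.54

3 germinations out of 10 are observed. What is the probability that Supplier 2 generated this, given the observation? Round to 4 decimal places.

Apply Bayes' rule: the posterior for each component is proportional to its prior times its likelihood at x.
Evaluate each component's likelihood at the observed value:
  p_1 = 0.0905094
  p_2 = 0.0479981
Prior × likelihood for each component:
  w_1·p_1 = 0.46 × 0.0905094 = 0.0416343
  w_2·p_2 = 0.54 × 0.0479981 = 0.025919
Marginal: 0.0416343 + 0.025919 = 0.0675533
P(Supplier 2 | data) = 0.025919 / 0.0675533 ≈ 0.3837

0.3837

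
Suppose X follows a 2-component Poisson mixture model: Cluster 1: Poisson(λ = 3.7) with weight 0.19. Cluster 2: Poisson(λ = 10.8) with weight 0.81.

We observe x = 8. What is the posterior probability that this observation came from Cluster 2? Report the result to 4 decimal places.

The responsibility of component k is π_k f_k(x) divided by Σ_j π_j f_j(x).
Poisson probabilities:
  p_1 = e^(−3.7)·3.7^8/8! = 0.0215379
  p_2 = e^(−10.8)·10.8^8/8! = 0.093646
Weight by the priors:
  π_1·p_1 = 0.19 × 0.0215379 = 0.0040922
  π_2·p_2 = 0.81 × 0.093646 = 0.0758532
Denominator: 0.0040922 + 0.0758532 = 0.0799454
P(Cluster 2 | the observation) = 0.0758532 / 0.0799454 ≈ 0.9488

0.9488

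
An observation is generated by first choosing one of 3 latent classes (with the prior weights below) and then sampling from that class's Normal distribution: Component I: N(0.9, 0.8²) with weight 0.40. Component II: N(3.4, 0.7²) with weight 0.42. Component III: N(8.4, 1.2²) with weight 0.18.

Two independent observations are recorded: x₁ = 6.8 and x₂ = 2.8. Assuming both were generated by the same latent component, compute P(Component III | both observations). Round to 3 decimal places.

0.177

Posterior ∝ prior × likelihood, so P(k | x) ∝ P(Z=k) f_k(x); normalise over all components.
Since both observations come from the same component, the likelihood for component k is f_k(x₁)·f_k(x₂).
  f_I = [(1/(0.8·√(2π)))·exp(−(6.8−0.9)²/(2·0.8²)) = 0.498678·exp(-27.19531) = 7.70985e-13] × [0.0297149] = 2.29097e-14
  f_II = [(1/(0.7·√(2π)))·exp(−(6.8−3.4)²/(2·0.7²)) = 0.569918·exp(-11.79592) = 4.29447e-06] × [0.394707] = 1.69506e-06
  f_III = [(1/(1.2·√(2π)))·exp(−(6.8−8.4)²/(2·1.2²)) = 0.332452·exp(-0.88889) = 0.136675] × [6.20504e-06] = 8.48074e-07
Prior × likelihood for each component:
  P(Z=I)·f_I = 0.40 × 2.29097e-14 = 9.16389e-15
  P(Z=II)·f_II = 0.42 × 1.69506e-06 = 7.11925e-07
  P(Z=III)·f_III = 0.18 × 8.48074e-07 = 1.52653e-07
Marginal: 9.16389e-15 + 7.11925e-07 + 1.52653e-07 = 8.64578e-07
Responsibility of Component III: 1.52653e-07 / 8.64578e-07 ≈ 0.177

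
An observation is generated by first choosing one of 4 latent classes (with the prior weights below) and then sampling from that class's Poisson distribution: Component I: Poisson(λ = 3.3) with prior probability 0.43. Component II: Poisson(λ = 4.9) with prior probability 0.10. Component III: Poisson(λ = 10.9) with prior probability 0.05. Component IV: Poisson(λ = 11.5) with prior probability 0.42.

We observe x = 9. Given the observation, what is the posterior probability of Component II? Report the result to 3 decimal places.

Posterior ∝ prior × likelihood, so P(k | x) ∝ π_k f_k(x); normalise over all components.
Component likelihoods at x = 9:
  p_I = 0.00471727
  p_II = 0.0334163
  p_III = 0.110475
  p_IV = 0.0982044
Prior × likelihood for each component:
  π_I·p_I = 0.43 × 0.00471727 = 0.00202843
  π_II·p_II = 0.10 × 0.0334163 = 0.00334163
  π_III·p_III = 0.05 × 0.110475 = 0.00552377
  π_IV·p_IV = 0.42 × 0.0982044 = 0.0412459
Normaliser: 0.00202843 + 0.00334163 + 0.00552377 + 0.0412459 = 0.0521397
P(Component II | the observation) ≈ 0.064

0.064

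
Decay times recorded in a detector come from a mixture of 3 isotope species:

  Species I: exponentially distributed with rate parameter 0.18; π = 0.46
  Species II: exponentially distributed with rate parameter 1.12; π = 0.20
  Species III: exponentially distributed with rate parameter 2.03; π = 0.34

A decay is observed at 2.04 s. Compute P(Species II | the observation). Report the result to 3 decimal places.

0.250

By Bayes' theorem, P(k | x) = π_k f_k(x) / Σ_j π_j f_j(x).
Evaluate each component's likelihood at the observed value:
  L_I = 0.124681
  L_II = 0.11401
  L_III = 0.0322846
Weight by the priors:
  π_I·L_I = 0.46 × 0.124681 = 0.0573532
  π_II·L_II = 0.20 × 0.11401 = 0.0228019
  π_III·L_III = 0.34 × 0.0322846 = 0.0109768
Evidence: 0.0573532 + 0.0228019 + 0.0109768 = 0.0911319
P(Species II | 2.04 s) ≈ 0.250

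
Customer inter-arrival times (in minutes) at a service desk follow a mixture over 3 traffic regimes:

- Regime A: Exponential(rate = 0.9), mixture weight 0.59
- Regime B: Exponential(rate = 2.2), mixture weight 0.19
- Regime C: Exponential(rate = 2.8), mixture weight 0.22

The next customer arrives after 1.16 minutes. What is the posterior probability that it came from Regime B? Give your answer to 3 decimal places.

0.134

Posterior ∝ prior × likelihood, so P(k | x) ∝ π_k f_k(x); normalise over all components.
Component likelihoods at x = 1.16 minutes:
  f_A = 0.9·e^(−0.9·1.16) = 0.9·e^(−1.0440) = 0.316839
  f_B = 2.2·e^(−2.2·1.16) = 2.2·e^(−2.5520) = 0.171436
  f_C = 2.8·e^(−2.8·1.16) = 2.8·e^(−3.2480) = 0.108785
Multiply by the mixture weights:
  π_A·f_A = 0.59 × 0.316839 = 0.186935
  π_B·f_B = 0.19 × 0.171436 = 0.0325729
  π_C·f_C = 0.22 × 0.108785 = 0.0239327
Evidence: 0.186935 + 0.0325729 + 0.0239327 = 0.243441
P(Regime B | data) ≈ 0.134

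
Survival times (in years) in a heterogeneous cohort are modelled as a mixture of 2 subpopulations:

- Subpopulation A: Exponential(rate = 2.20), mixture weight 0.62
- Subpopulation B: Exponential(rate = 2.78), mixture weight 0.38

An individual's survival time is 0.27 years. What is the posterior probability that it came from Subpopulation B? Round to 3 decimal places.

0.398

By Bayes' theorem, P(k | x) = π_k f_k(x) / Σ_j π_j f_j(x).
Component likelihoods at x = 0.27 years:
  L_A = 2.20·e^(−2.20·0.27) = 2.20·e^(−0.5940) = 1.21465
  L_B = 2.78·e^(−2.78·0.27) = 2.78·e^(−0.7506) = 1.31239
Multiply by the mixture weights:
  π_A·L_A = 0.62 × 1.21465 = 0.753084
  π_B·L_B = 0.38 × 1.31239 = 0.498709
Evidence: 0.753084 + 0.498709 = 1.25179
P(Subpopulation B | x) = 0.498709 / 1.25179 ≈ 0.398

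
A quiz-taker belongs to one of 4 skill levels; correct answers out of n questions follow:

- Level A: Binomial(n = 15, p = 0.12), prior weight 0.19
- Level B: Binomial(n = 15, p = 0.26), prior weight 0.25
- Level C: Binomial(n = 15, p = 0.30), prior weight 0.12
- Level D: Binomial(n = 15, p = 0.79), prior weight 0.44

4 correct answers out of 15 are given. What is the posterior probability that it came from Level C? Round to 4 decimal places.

P(component k | x) = w_k·f_k(x) / marginal(x), where marginal(x) = Σ_j w_j·f_j(x).
Component likelihoods at x = 4 correct answers out of 15:
  f_A = 0.0693693
  f_B = 0.227287
  f_C = 0.218623
  f_D = 1.86232e-05
Multiply by the mixture weights:
  w_A·f_A = 0.19 × 0.0693693 = 0.0131802
  w_B·f_B = 0.25 × 0.227287 = 0.0568218
  w_C·f_C = 0.12 × 0.218623 = 0.0262348
  w_D·f_D = 0.44 × 1.86232e-05 = 8.19419e-06
Evidence: 0.0131802 + 0.0568218 + 0.0262348 + 8.19419e-06 = 0.0962449
P(Level C | the observation) = 0.0262348 / 0.0962449 ≈ 0.2726

0.2726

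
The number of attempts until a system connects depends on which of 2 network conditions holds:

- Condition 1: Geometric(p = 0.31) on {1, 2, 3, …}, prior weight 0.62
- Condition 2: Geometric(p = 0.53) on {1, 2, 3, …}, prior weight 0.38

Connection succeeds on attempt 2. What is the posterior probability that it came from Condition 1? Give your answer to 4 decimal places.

0.5835

P(component k | x) = π_k·f_k(x) / marginal(x), where marginal(x) = Σ_j π_j·f_j(x).
Evaluate each component's likelihood at the observed value:
  f_1 = 0.2139
  f_2 = 0.2491
Multiply by the mixture weights:
  π_1·f_1 = 0.62 × 0.2139 = 0.132618
  π_2·f_2 = 0.38 × 0.2491 = 0.094658
Marginal: 0.132618 + 0.094658 = 0.227276
So the posterior for Condition 1 is 0.132618 / 0.227276 ≈ 0.5835.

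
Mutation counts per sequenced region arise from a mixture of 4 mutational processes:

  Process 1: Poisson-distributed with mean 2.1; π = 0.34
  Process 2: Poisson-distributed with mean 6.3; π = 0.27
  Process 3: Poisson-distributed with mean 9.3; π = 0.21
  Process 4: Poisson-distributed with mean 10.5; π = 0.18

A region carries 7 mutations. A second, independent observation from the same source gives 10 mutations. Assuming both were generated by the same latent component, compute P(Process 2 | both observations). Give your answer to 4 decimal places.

0.3000

P(component k | x) = w_k·f_k(x) / marginal(x), where marginal(x) = Σ_j w_j·f_j(x).
Since both observations come from the same component, the likelihood for component k is f_k(x₁)·f_k(x₂).
  L_1 = [e^(−2.1)·2.1^7/7! = 0.00437609] × [5.62874e-05] = 2.46319e-07
  L_2 = [e^(−6.3)·6.3^7/7! = 0.143515] × [0.0498411] = 0.00715295
  L_3 = [e^(−9.3)·9.3^7/7! = 0.109147] × [0.121935] = 0.0133088
  L_4 = [e^(−10.5)·10.5^7/7! = 0.0768781] × [0.123606] = 0.00950256
Prior × likelihood for each component:
  w_1·L_1 = 0.34 × 2.46319e-07 = 8.37484e-08
  w_2·L_2 = 0.27 × 0.00715295 = 0.0019313
  w_3·L_3 = 0.21 × 0.0133088 = 0.00279485
  w_4·L_4 = 0.18 × 0.00950256 = 0.00171046
Evidence: 8.37484e-08 + 0.0019313 + 0.00279485 + 0.00171046 = 0.00643669
P(Process 2 | x) ≈ 0.3000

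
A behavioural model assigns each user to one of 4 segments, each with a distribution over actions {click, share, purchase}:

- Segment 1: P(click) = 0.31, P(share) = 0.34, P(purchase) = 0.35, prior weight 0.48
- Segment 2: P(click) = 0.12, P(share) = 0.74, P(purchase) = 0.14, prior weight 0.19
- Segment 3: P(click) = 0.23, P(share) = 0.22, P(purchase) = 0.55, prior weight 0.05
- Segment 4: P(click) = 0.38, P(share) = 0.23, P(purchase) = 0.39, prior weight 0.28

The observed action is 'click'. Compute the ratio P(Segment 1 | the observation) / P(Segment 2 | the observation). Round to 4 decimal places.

Since P(k|x) ∝ P(Z=k) f_k(x), the posterior odds are P(Z=i) f_i(x) / (P(Z=j) f_j(x)).
Component likelihoods at x = 'click':
  f_1 = 0.31
  f_2 = 0.12
  f_3 = 0.23
  f_4 = 0.38
0.1488 / 0.0228 ≈ 6.5263

6.5263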